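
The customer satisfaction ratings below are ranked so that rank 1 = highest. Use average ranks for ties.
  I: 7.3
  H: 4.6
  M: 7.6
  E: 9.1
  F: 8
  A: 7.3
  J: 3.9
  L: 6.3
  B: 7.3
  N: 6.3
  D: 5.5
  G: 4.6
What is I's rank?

Sorted (descending): 9.1, 8, 7.6, 7.3, 7.3, 7.3, 6.3, 6.3, 5.5, 4.6, 4.6, 3.9
The 3 values of 7.3 occupy positions 4–6 → average rank 5.
The 2 values of 6.3 occupy positions 7–8 → average rank (7+8)/2 = 7.5.
The 2 values of 4.6 occupy positions 10–11 → average rank (10+11)/2 = 10.5.
I has value 7.3 → rank 5.

5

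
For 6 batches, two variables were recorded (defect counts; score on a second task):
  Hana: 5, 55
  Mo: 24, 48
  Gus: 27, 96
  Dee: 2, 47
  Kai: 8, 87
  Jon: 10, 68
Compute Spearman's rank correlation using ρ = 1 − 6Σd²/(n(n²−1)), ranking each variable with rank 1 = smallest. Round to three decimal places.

0.600

Ranks of variable 1: 2, 5, 6, 1, 3, 4
Ranks of variable 2: 3, 2, 6, 1, 5, 4
d = r₁ − r₂: -1, 3, 0, 0, -2, 0
d²: 1, 9, 0, 0, 4, 0; Σd² = 14
ρ = 1 − 6·14/(6·35) = 1 − 84/210 = 0.600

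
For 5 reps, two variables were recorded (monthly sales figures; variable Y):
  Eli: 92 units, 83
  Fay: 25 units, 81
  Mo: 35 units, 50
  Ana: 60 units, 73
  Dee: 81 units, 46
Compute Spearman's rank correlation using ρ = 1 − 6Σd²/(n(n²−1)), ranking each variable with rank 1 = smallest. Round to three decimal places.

Ranks of variable 1: 5, 1, 2, 3, 4
Ranks of variable 2: 5, 4, 2, 3, 1
d = r₁ − r₂: 0, -3, 0, 0, 3
d²: 0, 9, 0, 0, 9; Σd² = 18
ρ = 1 − 6·18/(5·24) = 1 − 108/120 = 0.100

0.100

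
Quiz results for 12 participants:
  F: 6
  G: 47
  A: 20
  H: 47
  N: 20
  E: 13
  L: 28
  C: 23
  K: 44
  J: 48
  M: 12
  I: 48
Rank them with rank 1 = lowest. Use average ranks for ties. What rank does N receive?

Sorted (ascending): 6, 12, 13, 20, 20, 23, 28, 44, 47, 47, 48, 48
The 2 values of 20 occupy positions 4–5 → average rank (4+5)/2 = 4.5.
The 2 values of 47 occupy positions 9–10 → average rank (9+10)/2 = 9.5.
The 2 values of 48 occupy positions 11–12 → average rank (11+12)/2 = 11.5.
N has value 20 → rank 4.5.

4.5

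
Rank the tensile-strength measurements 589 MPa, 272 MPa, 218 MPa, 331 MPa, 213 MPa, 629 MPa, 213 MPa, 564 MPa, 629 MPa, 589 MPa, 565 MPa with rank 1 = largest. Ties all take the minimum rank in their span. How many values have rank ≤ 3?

4

Sorted (descending): 629, 629, 589, 589, 565, 564, 331, 272, 218, 213, 213
The 2 values of 629 occupy positions 1–2 → each gets rank 1.
The 2 values of 589 occupy positions 3–4 → each gets rank 3.
The 2 values of 213 occupy positions 10–11 → each gets rank 10.
Ranks ≤ 3: {1, 1, 3, 3} → 4 values.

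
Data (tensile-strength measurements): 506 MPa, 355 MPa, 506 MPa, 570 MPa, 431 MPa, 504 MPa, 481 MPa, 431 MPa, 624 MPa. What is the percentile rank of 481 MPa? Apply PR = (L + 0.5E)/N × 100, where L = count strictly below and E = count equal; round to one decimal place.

N = 9.
Strictly below 481: 3. Equal to 481: 1.
PR = (3 + 0.5·1)/9 × 100 = 38.9

38.9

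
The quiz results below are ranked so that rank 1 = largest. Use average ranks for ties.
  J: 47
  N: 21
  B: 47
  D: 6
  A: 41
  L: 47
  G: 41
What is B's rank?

2

Sorted (descending): 47, 47, 47, 41, 41, 21, 6
The 3 values of 47 occupy positions 1–3 → average rank 2.
The 2 values of 41 occupy positions 4–5 → average rank (4+5)/2 = 4.5.
B has value 47 → rank 2.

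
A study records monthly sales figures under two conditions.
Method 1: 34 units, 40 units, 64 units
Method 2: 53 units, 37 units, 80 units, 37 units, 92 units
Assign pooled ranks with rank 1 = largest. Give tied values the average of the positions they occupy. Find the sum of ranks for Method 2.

20

Sorted (descending): 92, 80, 64, 53, 40, 37, 37, 34
The 2 values of 37 occupy positions 6–7 → average rank (6+7)/2 = 6.5.
Method 2 values → pooled ranks: 53→4, 37→6.5, 80→2, 37→6.5, 92→1
Rank sum = 4 + 6.5 + 2 + 6.5 + 1 = 20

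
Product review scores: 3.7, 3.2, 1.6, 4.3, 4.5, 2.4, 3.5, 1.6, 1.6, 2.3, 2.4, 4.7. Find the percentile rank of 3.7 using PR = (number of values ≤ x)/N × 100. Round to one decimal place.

N = 12.
Strictly below 3.7: 8. Equal to 3.7: 1.
PR = 9/12 × 100 = 75.0

75.0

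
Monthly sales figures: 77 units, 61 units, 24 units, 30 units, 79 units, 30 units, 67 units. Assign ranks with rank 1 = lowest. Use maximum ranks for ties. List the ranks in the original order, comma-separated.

Sorted (ascending): 24, 30, 30, 61, 67, 77, 79
The 2 values of 30 occupy positions 2–3 → each gets rank 3.

6, 4, 1, 3, 7, 3, 5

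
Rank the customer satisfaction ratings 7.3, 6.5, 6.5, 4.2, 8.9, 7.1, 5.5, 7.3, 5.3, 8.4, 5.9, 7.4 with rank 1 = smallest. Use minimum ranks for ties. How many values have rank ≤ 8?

Sorted (ascending): 4.2, 5.3, 5.5, 5.9, 6.5, 6.5, 7.1, 7.3, 7.3, 7.4, 8.4, 8.9
The 2 values of 6.5 occupy positions 5–6 → each gets rank 5.
The 2 values of 7.3 occupy positions 8–9 → each gets rank 8.
Ranks ≤ 8: {1, 2, 3, 4, 5, 5, 7, 8, 8} → 9 values.

9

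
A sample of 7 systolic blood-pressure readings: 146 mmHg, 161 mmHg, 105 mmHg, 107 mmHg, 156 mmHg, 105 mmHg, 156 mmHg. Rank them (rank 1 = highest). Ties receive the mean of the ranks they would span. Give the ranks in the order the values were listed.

Sorted (descending): 161, 156, 156, 146, 107, 105, 105
The 2 values of 156 occupy positions 2–3 → average rank (2+3)/2 = 2.5.
The 2 values of 105 occupy positions 6–7 → average rank (6+7)/2 = 6.5.

4, 1, 6.5, 5, 2.5, 6.5, 2.5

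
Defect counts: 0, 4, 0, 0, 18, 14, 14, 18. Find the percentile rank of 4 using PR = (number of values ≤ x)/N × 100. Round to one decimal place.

50.0

N = 8.
Strictly below 4: 3. Equal to 4: 1.
PR = 4/8 × 100 = 50.0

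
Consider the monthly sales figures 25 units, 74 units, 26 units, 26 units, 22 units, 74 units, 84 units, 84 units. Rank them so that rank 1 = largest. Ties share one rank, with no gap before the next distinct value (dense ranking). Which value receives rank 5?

22

Sorted (descending): 84, 84, 74, 74, 26, 26, 25, 22
The 2 values of 84 share dense rank 1.
The 2 values of 74 share dense rank 2.
The 2 values of 26 share dense rank 3.
Remaining distinct values take the next consecutive integers.
Rank 5 → value 22.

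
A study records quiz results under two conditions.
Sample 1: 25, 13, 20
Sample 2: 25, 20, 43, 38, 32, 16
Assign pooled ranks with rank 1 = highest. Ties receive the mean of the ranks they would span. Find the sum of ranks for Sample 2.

25

Sorted (descending): 43, 38, 32, 25, 25, 20, 20, 16, 13
The 2 values of 25 occupy positions 4–5 → average rank (4+5)/2 = 4.5.
The 2 values of 20 occupy positions 6–7 → average rank (6+7)/2 = 6.5.
Sample 2 values → pooled ranks: 25→4.5, 20→6.5, 43→1, 38→2, 32→3, 16→8
Rank sum = 4.5 + 6.5 + 1 + 2 + 3 + 8 = 25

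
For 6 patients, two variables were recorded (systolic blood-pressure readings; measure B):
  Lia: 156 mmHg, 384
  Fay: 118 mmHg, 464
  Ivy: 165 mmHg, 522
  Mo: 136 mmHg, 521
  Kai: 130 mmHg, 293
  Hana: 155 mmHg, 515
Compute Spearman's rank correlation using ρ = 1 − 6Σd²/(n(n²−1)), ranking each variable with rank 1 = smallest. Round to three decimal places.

0.486

Ranks of variable 1: 5, 1, 6, 3, 2, 4
Ranks of variable 2: 2, 3, 6, 5, 1, 4
d = r₁ − r₂: 3, -2, 0, -2, 1, 0
d²: 9, 4, 0, 4, 1, 0; Σd² = 18
ρ = 1 − 6·18/(6·35) = 1 − 108/210 = 0.486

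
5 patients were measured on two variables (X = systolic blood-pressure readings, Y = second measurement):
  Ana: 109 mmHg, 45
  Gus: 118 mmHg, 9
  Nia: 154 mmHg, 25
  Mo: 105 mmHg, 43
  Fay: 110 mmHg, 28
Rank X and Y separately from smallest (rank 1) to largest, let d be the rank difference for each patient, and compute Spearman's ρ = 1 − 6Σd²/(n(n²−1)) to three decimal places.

Ranks of variable 1: 2, 4, 5, 1, 3
Ranks of variable 2: 5, 1, 2, 4, 3
d = r₁ − r₂: -3, 3, 3, -3, 0
d²: 9, 9, 9, 9, 0; Σd² = 36
ρ = 1 − 6·36/(5·24) = 1 − 216/120 = -0.800

-0.800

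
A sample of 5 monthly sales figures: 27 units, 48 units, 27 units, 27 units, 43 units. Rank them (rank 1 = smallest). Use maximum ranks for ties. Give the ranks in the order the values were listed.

3, 5, 3, 3, 4

Sorted (ascending): 27, 27, 27, 43, 48
The 3 values of 27 occupy positions 1–3 → each gets rank 3.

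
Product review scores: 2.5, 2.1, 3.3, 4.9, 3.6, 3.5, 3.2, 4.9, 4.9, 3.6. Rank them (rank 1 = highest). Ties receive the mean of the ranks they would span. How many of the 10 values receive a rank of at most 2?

3

Sorted (descending): 4.9, 4.9, 4.9, 3.6, 3.6, 3.5, 3.3, 3.2, 2.5, 2.1
The 3 values of 4.9 occupy positions 1–3 → average rank 2.
The 2 values of 3.6 occupy positions 4–5 → average rank (4+5)/2 = 4.5.
Ranks ≤ 2: {2, 2, 2} → 3 values.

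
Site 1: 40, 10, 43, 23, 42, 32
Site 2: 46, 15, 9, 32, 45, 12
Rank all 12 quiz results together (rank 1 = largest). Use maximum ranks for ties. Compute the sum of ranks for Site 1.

Sorted (descending): 46, 45, 43, 42, 40, 32, 32, 23, 15, 12, 10, 9
The 2 values of 32 occupy positions 6–7 → each gets rank 7.
Site 1 values → pooled ranks: 40→5, 10→11, 43→3, 23→8, 42→4, 32→7
Rank sum = 5 + 11 + 3 + 8 + 4 + 7 = 38

38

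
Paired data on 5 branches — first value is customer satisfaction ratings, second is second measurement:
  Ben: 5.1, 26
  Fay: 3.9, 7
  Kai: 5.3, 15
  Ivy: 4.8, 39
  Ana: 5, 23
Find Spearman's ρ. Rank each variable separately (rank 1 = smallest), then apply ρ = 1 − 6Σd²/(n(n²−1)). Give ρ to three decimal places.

Ranks of variable 1: 4, 1, 5, 2, 3
Ranks of variable 2: 4, 1, 2, 5, 3
d = r₁ − r₂: 0, 0, 3, -3, 0
d²: 0, 0, 9, 9, 0; Σd² = 18
ρ = 1 − 6·18/(5·24) = 1 − 108/120 = 0.100

0.100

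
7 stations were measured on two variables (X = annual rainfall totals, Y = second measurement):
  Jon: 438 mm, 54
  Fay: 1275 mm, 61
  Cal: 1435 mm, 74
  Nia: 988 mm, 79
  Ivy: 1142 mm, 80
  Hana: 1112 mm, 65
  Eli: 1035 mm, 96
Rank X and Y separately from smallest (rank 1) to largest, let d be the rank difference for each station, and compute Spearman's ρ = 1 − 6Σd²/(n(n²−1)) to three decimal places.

Ranks of variable 1: 1, 6, 7, 2, 5, 4, 3
Ranks of variable 2: 1, 2, 4, 5, 6, 3, 7
d = r₁ − r₂: 0, 4, 3, -3, -1, 1, -4
d²: 0, 16, 9, 9, 1, 1, 16; Σd² = 52
ρ = 1 − 6·52/(7·48) = 1 − 312/336 = 0.071

0.071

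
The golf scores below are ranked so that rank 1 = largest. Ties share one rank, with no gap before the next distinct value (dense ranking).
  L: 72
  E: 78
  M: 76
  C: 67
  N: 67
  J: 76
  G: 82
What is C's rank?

Sorted (descending): 82, 78, 76, 76, 72, 67, 67
The 2 values of 76 share dense rank 3.
The 2 values of 67 share dense rank 5.
Remaining distinct values take the next consecutive integers.
C has value 67 → rank 5.

5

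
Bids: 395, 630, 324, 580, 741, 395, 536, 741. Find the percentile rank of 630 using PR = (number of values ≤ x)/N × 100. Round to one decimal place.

75.0

N = 8.
Strictly below 630: 5. Equal to 630: 1.
PR = 6/8 × 100 = 75.0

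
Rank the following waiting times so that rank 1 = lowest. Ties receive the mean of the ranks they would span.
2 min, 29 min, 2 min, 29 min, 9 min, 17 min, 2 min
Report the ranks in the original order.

Sorted (ascending): 2, 2, 2, 9, 17, 29, 29
The 3 values of 2 occupy positions 1–3 → average rank 2.
The 2 values of 29 occupy positions 6–7 → average rank (6+7)/2 = 6.5.

2, 6.5, 2, 6.5, 4, 5, 2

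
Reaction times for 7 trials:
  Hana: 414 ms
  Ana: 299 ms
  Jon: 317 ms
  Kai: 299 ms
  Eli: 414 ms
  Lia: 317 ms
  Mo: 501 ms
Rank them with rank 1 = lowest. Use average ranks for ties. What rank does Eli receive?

Sorted (ascending): 299, 299, 317, 317, 414, 414, 501
The 2 values of 299 occupy positions 1–2 → average rank (1+2)/2 = 1.5.
The 2 values of 317 occupy positions 3–4 → average rank (3+4)/2 = 3.5.
The 2 values of 414 occupy positions 5–6 → average rank (5+6)/2 = 5.5.
Eli has value 414 ms → rank 5.5.

5.5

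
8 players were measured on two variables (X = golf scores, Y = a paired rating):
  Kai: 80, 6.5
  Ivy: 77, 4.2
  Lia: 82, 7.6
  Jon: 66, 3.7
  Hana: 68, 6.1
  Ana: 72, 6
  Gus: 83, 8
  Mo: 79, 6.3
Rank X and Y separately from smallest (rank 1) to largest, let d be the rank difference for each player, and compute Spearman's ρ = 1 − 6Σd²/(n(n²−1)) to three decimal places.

0.905

Ranks of variable 1: 6, 4, 7, 1, 2, 3, 8, 5
Ranks of variable 2: 6, 2, 7, 1, 4, 3, 8, 5
d = r₁ − r₂: 0, 2, 0, 0, -2, 0, 0, 0
d²: 0, 4, 0, 0, 4, 0, 0, 0; Σd² = 8
ρ = 1 − 6·8/(8·63) = 1 − 48/504 = 0.905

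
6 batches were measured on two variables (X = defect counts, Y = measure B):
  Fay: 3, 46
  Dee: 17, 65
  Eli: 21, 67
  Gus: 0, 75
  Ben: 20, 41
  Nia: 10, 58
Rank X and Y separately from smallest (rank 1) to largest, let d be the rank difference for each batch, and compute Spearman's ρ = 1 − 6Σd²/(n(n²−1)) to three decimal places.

Ranks of variable 1: 2, 4, 6, 1, 5, 3
Ranks of variable 2: 2, 4, 5, 6, 1, 3
d = r₁ − r₂: 0, 0, 1, -5, 4, 0
d²: 0, 0, 1, 25, 16, 0; Σd² = 42
ρ = 1 − 6·42/(6·35) = 1 − 252/210 = -0.200

-0.200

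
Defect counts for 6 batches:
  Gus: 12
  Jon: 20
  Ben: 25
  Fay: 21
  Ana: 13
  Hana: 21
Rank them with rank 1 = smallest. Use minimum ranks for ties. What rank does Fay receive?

Sorted (ascending): 12, 13, 20, 21, 21, 25
The 2 values of 21 occupy positions 4–5 → each gets rank 4.
Fay has value 21 → rank 4.

4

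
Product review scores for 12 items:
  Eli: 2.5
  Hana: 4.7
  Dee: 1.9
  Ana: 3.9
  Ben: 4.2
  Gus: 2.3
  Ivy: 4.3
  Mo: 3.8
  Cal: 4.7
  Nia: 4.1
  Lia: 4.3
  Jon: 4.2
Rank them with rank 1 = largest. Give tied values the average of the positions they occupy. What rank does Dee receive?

Sorted (descending): 4.7, 4.7, 4.3, 4.3, 4.2, 4.2, 4.1, 3.9, 3.8, 2.5, 2.3, 1.9
The 2 values of 4.7 occupy positions 1–2 → average rank (1+2)/2 = 1.5.
The 2 values of 4.3 occupy positions 3–4 → average rank (3+4)/2 = 3.5.
The 2 values of 4.2 occupy positions 5–6 → average rank (5+6)/2 = 5.5.
Dee has value 1.9 → rank 12.

12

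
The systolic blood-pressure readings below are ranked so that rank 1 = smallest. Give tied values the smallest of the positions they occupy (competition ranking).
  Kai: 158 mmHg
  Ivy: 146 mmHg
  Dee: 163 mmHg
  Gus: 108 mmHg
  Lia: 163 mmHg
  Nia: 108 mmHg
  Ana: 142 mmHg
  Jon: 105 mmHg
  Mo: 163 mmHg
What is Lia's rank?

Sorted (ascending): 105, 108, 108, 142, 146, 158, 163, 163, 163
The 2 values of 108 occupy positions 2–3 → each gets rank 2.
The 3 values of 163 occupy positions 7–9 → each gets rank 7.
Lia has value 163 mmHg → rank 7.

7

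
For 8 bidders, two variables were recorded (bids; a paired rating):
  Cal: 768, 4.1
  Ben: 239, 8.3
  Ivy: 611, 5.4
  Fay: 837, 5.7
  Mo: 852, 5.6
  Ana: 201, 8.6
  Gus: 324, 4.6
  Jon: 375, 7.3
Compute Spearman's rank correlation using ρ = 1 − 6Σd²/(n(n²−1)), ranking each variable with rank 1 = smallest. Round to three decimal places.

-0.524

Ranks of variable 1: 6, 2, 5, 7, 8, 1, 3, 4
Ranks of variable 2: 1, 7, 3, 5, 4, 8, 2, 6
d = r₁ − r₂: 5, -5, 2, 2, 4, -7, 1, -2
d²: 25, 25, 4, 4, 16, 49, 1, 4; Σd² = 128
ρ = 1 − 6·128/(8·63) = 1 − 768/504 = -0.524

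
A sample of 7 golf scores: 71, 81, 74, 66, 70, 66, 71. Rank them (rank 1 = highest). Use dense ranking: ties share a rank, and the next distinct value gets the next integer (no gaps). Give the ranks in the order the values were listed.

3, 1, 2, 5, 4, 5, 3

Sorted (descending): 81, 74, 71, 71, 70, 66, 66
The 2 values of 71 share dense rank 3.
The 2 values of 66 share dense rank 5.
Remaining distinct values take the next consecutive integers.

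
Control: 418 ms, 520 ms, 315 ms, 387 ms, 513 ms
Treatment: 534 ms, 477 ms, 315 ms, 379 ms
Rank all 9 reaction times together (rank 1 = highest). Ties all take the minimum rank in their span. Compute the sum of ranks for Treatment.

Sorted (descending): 534, 520, 513, 477, 418, 387, 379, 315, 315
The 2 values of 315 occupy positions 8–9 → each gets rank 8.
Treatment values → pooled ranks: 534→1, 477→4, 315→8, 379→7
Rank sum = 1 + 4 + 8 + 7 = 20

20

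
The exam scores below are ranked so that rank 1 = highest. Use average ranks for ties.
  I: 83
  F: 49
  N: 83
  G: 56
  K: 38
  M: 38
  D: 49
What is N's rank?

1.5

Sorted (descending): 83, 83, 56, 49, 49, 38, 38
The 2 values of 83 occupy positions 1–2 → average rank (1+2)/2 = 1.5.
The 2 values of 49 occupy positions 4–5 → average rank (4+5)/2 = 4.5.
The 2 values of 38 occupy positions 6–7 → average rank (6+7)/2 = 6.5.
N has value 83 → rank 1.5.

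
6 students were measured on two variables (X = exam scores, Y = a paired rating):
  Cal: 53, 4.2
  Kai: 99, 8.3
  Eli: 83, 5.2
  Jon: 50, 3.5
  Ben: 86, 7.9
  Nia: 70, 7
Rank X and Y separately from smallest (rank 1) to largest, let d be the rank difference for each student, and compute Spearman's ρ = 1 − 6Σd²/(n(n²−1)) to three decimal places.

0.943

Ranks of variable 1: 2, 6, 4, 1, 5, 3
Ranks of variable 2: 2, 6, 3, 1, 5, 4
d = r₁ − r₂: 0, 0, 1, 0, 0, -1
d²: 0, 0, 1, 0, 0, 1; Σd² = 2
ρ = 1 − 6·2/(6·35) = 1 − 12/210 = 0.943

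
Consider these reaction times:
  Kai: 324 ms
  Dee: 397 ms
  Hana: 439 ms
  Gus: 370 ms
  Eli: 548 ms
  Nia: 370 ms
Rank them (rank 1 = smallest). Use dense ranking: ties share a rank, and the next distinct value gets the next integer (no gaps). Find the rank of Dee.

Sorted (ascending): 324, 370, 370, 397, 439, 548
The 2 values of 370 share dense rank 2.
Remaining distinct values take the next consecutive integers.
Dee has value 397 ms → rank 3.

3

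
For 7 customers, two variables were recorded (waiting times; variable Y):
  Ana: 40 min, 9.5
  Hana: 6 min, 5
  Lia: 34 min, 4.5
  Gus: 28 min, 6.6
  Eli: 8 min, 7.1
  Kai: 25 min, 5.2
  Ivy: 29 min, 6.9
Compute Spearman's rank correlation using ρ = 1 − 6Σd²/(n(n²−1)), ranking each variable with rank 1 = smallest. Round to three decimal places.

Ranks of variable 1: 7, 1, 6, 4, 2, 3, 5
Ranks of variable 2: 7, 2, 1, 4, 6, 3, 5
d = r₁ − r₂: 0, -1, 5, 0, -4, 0, 0
d²: 0, 1, 25, 0, 16, 0, 0; Σd² = 42
ρ = 1 − 6·42/(7·48) = 1 − 252/336 = 0.250

0.250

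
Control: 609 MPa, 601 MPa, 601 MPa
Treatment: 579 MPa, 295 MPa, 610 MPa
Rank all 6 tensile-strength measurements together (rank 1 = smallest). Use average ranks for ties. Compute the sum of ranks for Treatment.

Sorted (ascending): 295, 579, 601, 601, 609, 610
The 2 values of 601 occupy positions 3–4 → average rank (3+4)/2 = 3.5.
Treatment values → pooled ranks: 579→2, 295→1, 610→6
Rank sum = 2 + 1 + 6 = 9

9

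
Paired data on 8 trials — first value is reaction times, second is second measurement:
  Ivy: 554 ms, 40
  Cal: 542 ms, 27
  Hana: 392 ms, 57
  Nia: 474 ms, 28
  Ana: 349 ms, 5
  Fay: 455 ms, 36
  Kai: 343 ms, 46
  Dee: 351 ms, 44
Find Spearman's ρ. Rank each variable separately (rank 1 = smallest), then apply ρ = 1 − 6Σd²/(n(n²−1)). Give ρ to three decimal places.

Ranks of variable 1: 8, 7, 4, 6, 2, 5, 1, 3
Ranks of variable 2: 5, 2, 8, 3, 1, 4, 7, 6
d = r₁ − r₂: 3, 5, -4, 3, 1, 1, -6, -3
d²: 9, 25, 16, 9, 1, 1, 36, 9; Σd² = 106
ρ = 1 − 6·106/(8·63) = 1 − 636/504 = -0.262

-0.262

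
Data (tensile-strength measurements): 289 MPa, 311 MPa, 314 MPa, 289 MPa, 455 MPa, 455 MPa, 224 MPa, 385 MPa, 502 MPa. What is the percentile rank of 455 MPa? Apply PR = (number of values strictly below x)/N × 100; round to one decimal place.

N = 9.
Strictly below 455: 6. Equal to 455: 2.
PR = 6/9 × 100 = 66.7

66.7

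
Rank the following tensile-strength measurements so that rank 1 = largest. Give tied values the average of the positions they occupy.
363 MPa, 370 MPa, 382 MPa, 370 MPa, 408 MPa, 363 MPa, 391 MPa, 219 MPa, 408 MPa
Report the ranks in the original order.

Sorted (descending): 408, 408, 391, 382, 370, 370, 363, 363, 219
The 2 values of 408 occupy positions 1–2 → average rank (1+2)/2 = 1.5.
The 2 values of 370 occupy positions 5–6 → average rank (5+6)/2 = 5.5.
The 2 values of 363 occupy positions 7–8 → average rank (7+8)/2 = 7.5.

7.5, 5.5, 4, 5.5, 1.5, 7.5, 3, 9, 1.5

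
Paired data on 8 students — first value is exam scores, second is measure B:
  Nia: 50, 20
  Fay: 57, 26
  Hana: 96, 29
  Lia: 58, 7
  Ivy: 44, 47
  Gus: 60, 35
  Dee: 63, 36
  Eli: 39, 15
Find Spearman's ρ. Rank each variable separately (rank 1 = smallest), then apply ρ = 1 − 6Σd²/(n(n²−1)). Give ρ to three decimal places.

0.262

Ranks of variable 1: 3, 4, 8, 5, 2, 6, 7, 1
Ranks of variable 2: 3, 4, 5, 1, 8, 6, 7, 2
d = r₁ − r₂: 0, 0, 3, 4, -6, 0, 0, -1
d²: 0, 0, 9, 16, 36, 0, 0, 1; Σd² = 62
ρ = 1 − 6·62/(8·63) = 1 − 372/504 = 0.262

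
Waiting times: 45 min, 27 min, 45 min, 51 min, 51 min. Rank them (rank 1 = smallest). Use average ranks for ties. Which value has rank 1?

Sorted (ascending): 27, 45, 45, 51, 51
The 2 values of 45 occupy positions 2–3 → average rank (2+3)/2 = 2.5.
The 2 values of 51 occupy positions 4–5 → average rank (4+5)/2 = 4.5.
Rank 1 → value 27.

27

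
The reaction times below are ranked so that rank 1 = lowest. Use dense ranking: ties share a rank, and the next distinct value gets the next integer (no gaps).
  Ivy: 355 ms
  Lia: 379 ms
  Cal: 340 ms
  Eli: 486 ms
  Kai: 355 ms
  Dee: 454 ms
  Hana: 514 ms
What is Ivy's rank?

2

Sorted (ascending): 340, 355, 355, 379, 454, 486, 514
The 2 values of 355 share dense rank 2.
Remaining distinct values take the next consecutive integers.
Ivy has value 355 ms → rank 2.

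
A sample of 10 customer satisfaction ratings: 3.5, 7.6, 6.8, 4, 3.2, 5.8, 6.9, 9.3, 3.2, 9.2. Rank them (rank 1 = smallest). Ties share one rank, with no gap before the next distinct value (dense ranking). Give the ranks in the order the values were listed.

Sorted (ascending): 3.2, 3.2, 3.5, 4, 5.8, 6.8, 6.9, 7.6, 9.2, 9.3
The 2 values of 3.2 share dense rank 1.
Remaining distinct values take the next consecutive integers.

2, 7, 5, 3, 1, 4, 6, 9, 1, 8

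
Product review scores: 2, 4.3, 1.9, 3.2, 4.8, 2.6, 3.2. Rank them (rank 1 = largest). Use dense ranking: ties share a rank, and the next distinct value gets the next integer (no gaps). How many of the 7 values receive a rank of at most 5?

6

Sorted (descending): 4.8, 4.3, 3.2, 3.2, 2.6, 2, 1.9
The 2 values of 3.2 share dense rank 3.
Remaining distinct values take the next consecutive integers.
Ranks ≤ 5: {1, 2, 3, 3, 4, 5} → 6 values.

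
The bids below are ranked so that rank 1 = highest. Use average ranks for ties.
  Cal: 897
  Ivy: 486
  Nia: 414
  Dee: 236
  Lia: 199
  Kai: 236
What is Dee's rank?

Sorted (descending): 897, 486, 414, 236, 236, 199
The 2 values of 236 occupy positions 4–5 → average rank (4+5)/2 = 4.5.
Dee has value 236 → rank 4.5.

4.5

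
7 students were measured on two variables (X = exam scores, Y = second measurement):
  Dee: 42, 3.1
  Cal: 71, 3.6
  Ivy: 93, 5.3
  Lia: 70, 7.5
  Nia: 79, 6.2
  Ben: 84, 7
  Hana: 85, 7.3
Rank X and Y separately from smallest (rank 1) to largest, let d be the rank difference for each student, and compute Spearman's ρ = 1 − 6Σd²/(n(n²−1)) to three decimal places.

0.250

Ranks of variable 1: 1, 3, 7, 2, 4, 5, 6
Ranks of variable 2: 1, 2, 3, 7, 4, 5, 6
d = r₁ − r₂: 0, 1, 4, -5, 0, 0, 0
d²: 0, 1, 16, 25, 0, 0, 0; Σd² = 42
ρ = 1 − 6·42/(7·48) = 1 − 252/336 = 0.250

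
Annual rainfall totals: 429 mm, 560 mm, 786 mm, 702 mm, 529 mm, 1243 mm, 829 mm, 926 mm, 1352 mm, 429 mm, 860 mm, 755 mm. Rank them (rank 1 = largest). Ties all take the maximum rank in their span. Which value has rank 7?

Sorted (descending): 1352, 1243, 926, 860, 829, 786, 755, 702, 560, 529, 429, 429
The 2 values of 429 occupy positions 11–12 → each gets rank 12.
Rank 7 → value 755.

755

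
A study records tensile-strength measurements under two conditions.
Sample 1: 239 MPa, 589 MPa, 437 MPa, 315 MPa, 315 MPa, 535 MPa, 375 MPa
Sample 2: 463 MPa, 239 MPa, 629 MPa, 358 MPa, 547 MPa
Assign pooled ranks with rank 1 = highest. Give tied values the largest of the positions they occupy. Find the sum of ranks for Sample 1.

51

Sorted (descending): 629, 589, 547, 535, 463, 437, 375, 358, 315, 315, 239, 239
The 2 values of 315 occupy positions 9–10 → each gets rank 10.
The 2 values of 239 occupy positions 11–12 → each gets rank 12.
Sample 1 values → pooled ranks: 239→12, 589→2, 437→6, 315→10, 315→10, 535→4, 375→7
Rank sum = 12 + 2 + 6 + 10 + 10 + 4 + 7 = 51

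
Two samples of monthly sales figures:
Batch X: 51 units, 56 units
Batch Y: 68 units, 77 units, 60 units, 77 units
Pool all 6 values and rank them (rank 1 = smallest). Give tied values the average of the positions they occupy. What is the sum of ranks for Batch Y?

Sorted (ascending): 51, 56, 60, 68, 77, 77
The 2 values of 77 occupy positions 5–6 → average rank (5+6)/2 = 5.5.
Batch Y values → pooled ranks: 68→4, 77→5.5, 60→3, 77→5.5
Rank sum = 4 + 5.5 + 3 + 5.5 = 18

18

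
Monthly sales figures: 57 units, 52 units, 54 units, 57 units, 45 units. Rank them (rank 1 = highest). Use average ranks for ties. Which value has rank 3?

54

Sorted (descending): 57, 57, 54, 52, 45
The 2 values of 57 occupy positions 1–2 → average rank (1+2)/2 = 1.5.
Rank 3 → value 54.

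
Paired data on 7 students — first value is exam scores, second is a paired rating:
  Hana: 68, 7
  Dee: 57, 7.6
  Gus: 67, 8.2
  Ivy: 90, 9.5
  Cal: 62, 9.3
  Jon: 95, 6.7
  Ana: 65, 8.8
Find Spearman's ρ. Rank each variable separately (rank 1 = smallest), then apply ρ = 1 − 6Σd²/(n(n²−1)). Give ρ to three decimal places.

-0.250

Ranks of variable 1: 5, 1, 4, 6, 2, 7, 3
Ranks of variable 2: 2, 3, 4, 7, 6, 1, 5
d = r₁ − r₂: 3, -2, 0, -1, -4, 6, -2
d²: 9, 4, 0, 1, 16, 36, 4; Σd² = 70
ρ = 1 − 6·70/(7·48) = 1 − 420/336 = -0.250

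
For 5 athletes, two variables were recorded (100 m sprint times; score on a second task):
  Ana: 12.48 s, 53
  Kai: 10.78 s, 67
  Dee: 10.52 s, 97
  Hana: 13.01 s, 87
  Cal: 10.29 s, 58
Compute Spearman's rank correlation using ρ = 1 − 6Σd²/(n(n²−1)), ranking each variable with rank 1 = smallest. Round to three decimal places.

Ranks of variable 1: 4, 3, 2, 5, 1
Ranks of variable 2: 1, 3, 5, 4, 2
d = r₁ − r₂: 3, 0, -3, 1, -1
d²: 9, 0, 9, 1, 1; Σd² = 20
ρ = 1 − 6·20/(5·24) = 1 − 120/120 = 0.000

0.000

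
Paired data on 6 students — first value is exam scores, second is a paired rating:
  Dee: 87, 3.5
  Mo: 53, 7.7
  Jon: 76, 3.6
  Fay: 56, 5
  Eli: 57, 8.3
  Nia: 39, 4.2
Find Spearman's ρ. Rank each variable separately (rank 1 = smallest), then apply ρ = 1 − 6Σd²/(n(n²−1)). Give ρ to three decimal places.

Ranks of variable 1: 6, 2, 5, 3, 4, 1
Ranks of variable 2: 1, 5, 2, 4, 6, 3
d = r₁ − r₂: 5, -3, 3, -1, -2, -2
d²: 25, 9, 9, 1, 4, 4; Σd² = 52
ρ = 1 − 6·52/(6·35) = 1 − 312/210 = -0.486

-0.486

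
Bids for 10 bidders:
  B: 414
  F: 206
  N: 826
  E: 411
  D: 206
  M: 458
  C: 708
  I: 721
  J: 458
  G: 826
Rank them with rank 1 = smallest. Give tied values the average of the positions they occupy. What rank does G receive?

Sorted (ascending): 206, 206, 411, 414, 458, 458, 708, 721, 826, 826
The 2 values of 206 occupy positions 1–2 → average rank (1+2)/2 = 1.5.
The 2 values of 458 occupy positions 5–6 → average rank (5+6)/2 = 5.5.
The 2 values of 826 occupy positions 9–10 → average rank (9+10)/2 = 9.5.
G has value 826 → rank 9.5.

9.5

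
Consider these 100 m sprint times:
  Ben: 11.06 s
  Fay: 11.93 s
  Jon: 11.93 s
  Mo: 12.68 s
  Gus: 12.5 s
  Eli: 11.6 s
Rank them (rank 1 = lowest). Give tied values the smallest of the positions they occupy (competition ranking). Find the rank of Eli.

Sorted (ascending): 11.06, 11.6, 11.93, 11.93, 12.5, 12.68
The 2 values of 11.93 occupy positions 3–4 → each gets rank 3.
Eli has value 11.6 s → rank 2.

2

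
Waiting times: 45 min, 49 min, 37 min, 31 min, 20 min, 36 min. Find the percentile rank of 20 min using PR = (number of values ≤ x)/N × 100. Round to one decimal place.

16.7

N = 6.
Strictly below 20: 0. Equal to 20: 1.
PR = 1/6 × 100 = 16.7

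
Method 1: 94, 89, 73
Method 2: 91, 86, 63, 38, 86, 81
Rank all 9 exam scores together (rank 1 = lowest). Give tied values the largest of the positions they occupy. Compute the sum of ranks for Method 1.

19

Sorted (ascending): 38, 63, 73, 81, 86, 86, 89, 91, 94
The 2 values of 86 occupy positions 5–6 → each gets rank 6.
Method 1 values → pooled ranks: 94→9, 89→7, 73→3
Rank sum = 9 + 7 + 3 = 19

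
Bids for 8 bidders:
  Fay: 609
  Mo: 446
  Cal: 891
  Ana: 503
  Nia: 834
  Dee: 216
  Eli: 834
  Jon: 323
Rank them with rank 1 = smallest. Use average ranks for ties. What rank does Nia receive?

6.5

Sorted (ascending): 216, 323, 446, 503, 609, 834, 834, 891
The 2 values of 834 occupy positions 6–7 → average rank (6+7)/2 = 6.5.
Nia has value 834 → rank 6.5.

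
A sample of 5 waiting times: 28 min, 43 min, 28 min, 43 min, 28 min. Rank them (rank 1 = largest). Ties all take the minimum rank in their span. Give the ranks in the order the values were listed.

3, 1, 3, 1, 3

Sorted (descending): 43, 43, 28, 28, 28
The 2 values of 43 occupy positions 1–2 → each gets rank 1.
The 3 values of 28 occupy positions 3–5 → each gets rank 3.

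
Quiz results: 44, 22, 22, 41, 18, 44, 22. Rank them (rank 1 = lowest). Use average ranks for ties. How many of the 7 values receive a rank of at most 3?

Sorted (ascending): 18, 22, 22, 22, 41, 44, 44
The 3 values of 22 occupy positions 2–4 → average rank 3.
The 2 values of 44 occupy positions 6–7 → average rank (6+7)/2 = 6.5.
Ranks ≤ 3: {1, 3, 3, 3} → 4 values.

4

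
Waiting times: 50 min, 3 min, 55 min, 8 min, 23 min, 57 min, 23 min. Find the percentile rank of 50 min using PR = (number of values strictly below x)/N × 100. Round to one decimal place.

N = 7.
Strictly below 50: 4. Equal to 50: 1.
PR = 4/7 × 100 = 57.1

57.1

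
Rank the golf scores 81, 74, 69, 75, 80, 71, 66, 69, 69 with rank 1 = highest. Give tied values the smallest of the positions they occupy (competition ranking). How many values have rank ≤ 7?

Sorted (descending): 81, 80, 75, 74, 71, 69, 69, 69, 66
The 3 values of 69 occupy positions 6–8 → each gets rank 6.
Ranks ≤ 7: {1, 2, 3, 4, 5, 6, 6, 6} → 8 values.

8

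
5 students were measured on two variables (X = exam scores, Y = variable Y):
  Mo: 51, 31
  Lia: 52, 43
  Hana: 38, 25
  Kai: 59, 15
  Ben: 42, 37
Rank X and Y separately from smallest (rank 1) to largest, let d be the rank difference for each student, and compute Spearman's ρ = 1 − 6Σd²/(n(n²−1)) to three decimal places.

-0.100

Ranks of variable 1: 3, 4, 1, 5, 2
Ranks of variable 2: 3, 5, 2, 1, 4
d = r₁ − r₂: 0, -1, -1, 4, -2
d²: 0, 1, 1, 16, 4; Σd² = 22
ρ = 1 − 6·22/(5·24) = 1 − 132/120 = -0.100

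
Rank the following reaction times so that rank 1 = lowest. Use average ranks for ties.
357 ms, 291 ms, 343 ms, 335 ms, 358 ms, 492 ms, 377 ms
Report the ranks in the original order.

Sorted (ascending): 291, 335, 343, 357, 358, 377, 492
No ties — each value takes its position as its rank.

4, 1, 3, 2, 5, 7, 6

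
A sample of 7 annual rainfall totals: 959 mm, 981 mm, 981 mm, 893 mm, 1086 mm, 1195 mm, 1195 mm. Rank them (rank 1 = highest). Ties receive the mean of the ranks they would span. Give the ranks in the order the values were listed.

Sorted (descending): 1195, 1195, 1086, 981, 981, 959, 893
The 2 values of 1195 occupy positions 1–2 → average rank (1+2)/2 = 1.5.
The 2 values of 981 occupy positions 4–5 → average rank (4+5)/2 = 4.5.

6, 4.5, 4.5, 7, 3, 1.5, 1.5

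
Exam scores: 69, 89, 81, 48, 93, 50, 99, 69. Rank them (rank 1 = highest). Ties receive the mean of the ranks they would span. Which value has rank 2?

93

Sorted (descending): 99, 93, 89, 81, 69, 69, 50, 48
The 2 values of 69 occupy positions 5–6 → average rank (5+6)/2 = 5.5.
Rank 2 → value 93.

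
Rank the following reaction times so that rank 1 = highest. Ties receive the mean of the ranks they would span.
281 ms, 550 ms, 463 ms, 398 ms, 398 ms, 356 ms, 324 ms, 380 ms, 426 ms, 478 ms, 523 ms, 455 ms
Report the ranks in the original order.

12, 1, 4, 7.5, 7.5, 10, 11, 9, 6, 3, 2, 5

Sorted (descending): 550, 523, 478, 463, 455, 426, 398, 398, 380, 356, 324, 281
The 2 values of 398 occupy positions 7–8 → average rank (7+8)/2 = 7.5.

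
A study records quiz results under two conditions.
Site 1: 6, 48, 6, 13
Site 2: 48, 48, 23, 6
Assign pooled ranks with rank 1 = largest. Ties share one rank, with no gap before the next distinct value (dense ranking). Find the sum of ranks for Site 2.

Sorted (descending): 48, 48, 48, 23, 13, 6, 6, 6
The 3 values of 48 share dense rank 1.
The 3 values of 6 share dense rank 4.
Remaining distinct values take the next consecutive integers.
Site 2 values → pooled ranks: 48→1, 48→1, 23→2, 6→4
Rank sum = 1 + 1 + 2 + 4 = 8

8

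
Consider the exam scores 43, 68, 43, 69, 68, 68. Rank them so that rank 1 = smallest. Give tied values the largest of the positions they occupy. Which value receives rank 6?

69

Sorted (ascending): 43, 43, 68, 68, 68, 69
The 2 values of 43 occupy positions 1–2 → each gets rank 2.
The 3 values of 68 occupy positions 3–5 → each gets rank 5.
Rank 6 → value 69.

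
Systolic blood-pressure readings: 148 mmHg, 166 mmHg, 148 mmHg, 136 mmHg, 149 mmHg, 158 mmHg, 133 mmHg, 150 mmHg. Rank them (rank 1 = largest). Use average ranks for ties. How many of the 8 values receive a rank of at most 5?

4

Sorted (descending): 166, 158, 150, 149, 148, 148, 136, 133
The 2 values of 148 occupy positions 5–6 → average rank (5+6)/2 = 5.5.
Ranks ≤ 5: {1, 2, 3, 4} → 4 values.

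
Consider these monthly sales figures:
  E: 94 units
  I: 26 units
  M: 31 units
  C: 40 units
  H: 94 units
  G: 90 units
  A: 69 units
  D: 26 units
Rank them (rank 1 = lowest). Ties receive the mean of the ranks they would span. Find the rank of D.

Sorted (ascending): 26, 26, 31, 40, 69, 90, 94, 94
The 2 values of 26 occupy positions 1–2 → average rank (1+2)/2 = 1.5.
The 2 values of 94 occupy positions 7–8 → average rank (7+8)/2 = 7.5.
D has value 26 units → rank 1.5.

1.5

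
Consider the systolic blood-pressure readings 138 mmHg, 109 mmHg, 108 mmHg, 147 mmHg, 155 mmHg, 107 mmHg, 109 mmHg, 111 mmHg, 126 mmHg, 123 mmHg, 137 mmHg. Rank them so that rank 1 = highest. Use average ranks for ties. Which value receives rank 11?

107

Sorted (descending): 155, 147, 138, 137, 126, 123, 111, 109, 109, 108, 107
The 2 values of 109 occupy positions 8–9 → average rank (8+9)/2 = 8.5.
Rank 11 → value 107.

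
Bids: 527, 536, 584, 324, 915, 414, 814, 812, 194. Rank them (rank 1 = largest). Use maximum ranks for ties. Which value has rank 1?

Sorted (descending): 915, 814, 812, 584, 536, 527, 414, 324, 194
No ties — each value takes its position as its rank.
Rank 1 → value 915.

915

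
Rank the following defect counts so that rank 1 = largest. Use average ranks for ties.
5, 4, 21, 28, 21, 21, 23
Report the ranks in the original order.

6, 7, 4, 1, 4, 4, 2

Sorted (descending): 28, 23, 21, 21, 21, 5, 4
The 3 values of 21 occupy positions 3–5 → average rank 4.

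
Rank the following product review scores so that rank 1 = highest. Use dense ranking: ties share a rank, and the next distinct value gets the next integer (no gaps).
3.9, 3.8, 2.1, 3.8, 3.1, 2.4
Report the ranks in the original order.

1, 2, 5, 2, 3, 4

Sorted (descending): 3.9, 3.8, 3.8, 3.1, 2.4, 2.1
The 2 values of 3.8 share dense rank 2.
Remaining distinct values take the next consecutive integers.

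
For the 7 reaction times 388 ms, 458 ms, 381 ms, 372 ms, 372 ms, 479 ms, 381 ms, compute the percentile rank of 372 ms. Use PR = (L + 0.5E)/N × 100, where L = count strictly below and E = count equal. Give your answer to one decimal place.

14.3

N = 7.
Strictly below 372: 0. Equal to 372: 2.
PR = (0 + 0.5·2)/7 × 100 = 14.3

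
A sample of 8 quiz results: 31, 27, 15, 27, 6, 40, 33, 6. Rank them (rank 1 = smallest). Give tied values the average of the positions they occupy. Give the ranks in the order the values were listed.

6, 4.5, 3, 4.5, 1.5, 8, 7, 1.5

Sorted (ascending): 6, 6, 15, 27, 27, 31, 33, 40
The 2 values of 6 occupy positions 1–2 → average rank (1+2)/2 = 1.5.
The 2 values of 27 occupy positions 4–5 → average rank (4+5)/2 = 4.5.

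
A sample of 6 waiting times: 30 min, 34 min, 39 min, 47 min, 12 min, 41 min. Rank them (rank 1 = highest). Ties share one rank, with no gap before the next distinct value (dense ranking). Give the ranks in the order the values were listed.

Sorted (descending): 47, 41, 39, 34, 30, 12
No ties — each value takes its position as its rank.

5, 4, 3, 1, 6, 2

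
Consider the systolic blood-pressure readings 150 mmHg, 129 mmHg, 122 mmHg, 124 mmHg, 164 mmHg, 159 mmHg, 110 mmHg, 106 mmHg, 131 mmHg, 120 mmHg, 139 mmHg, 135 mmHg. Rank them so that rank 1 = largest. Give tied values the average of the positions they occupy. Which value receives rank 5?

135

Sorted (descending): 164, 159, 150, 139, 135, 131, 129, 124, 122, 120, 110, 106
No ties — each value takes its position as its rank.
Rank 5 → value 135.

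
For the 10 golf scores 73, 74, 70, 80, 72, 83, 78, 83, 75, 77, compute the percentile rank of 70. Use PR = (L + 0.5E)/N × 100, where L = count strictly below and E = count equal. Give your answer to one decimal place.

N = 10.
Strictly below 70: 0. Equal to 70: 1.
PR = (0 + 0.5·1)/10 × 100 = 5.0

5.0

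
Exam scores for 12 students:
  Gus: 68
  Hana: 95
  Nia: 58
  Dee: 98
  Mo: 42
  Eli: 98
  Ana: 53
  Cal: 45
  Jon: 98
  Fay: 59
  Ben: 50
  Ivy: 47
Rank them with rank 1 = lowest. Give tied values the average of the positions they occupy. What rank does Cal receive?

2

Sorted (ascending): 42, 45, 47, 50, 53, 58, 59, 68, 95, 98, 98, 98
The 3 values of 98 occupy positions 10–12 → average rank 11.
Cal has value 45 → rank 2.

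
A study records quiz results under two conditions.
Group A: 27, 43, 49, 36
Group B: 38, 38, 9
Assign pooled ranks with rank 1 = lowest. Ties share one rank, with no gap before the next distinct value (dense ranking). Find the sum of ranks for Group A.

Sorted (ascending): 9, 27, 36, 38, 38, 43, 49
The 2 values of 38 share dense rank 4.
Remaining distinct values take the next consecutive integers.
Group A values → pooled ranks: 27→2, 43→5, 49→6, 36→3
Rank sum = 2 + 5 + 6 + 3 = 16

16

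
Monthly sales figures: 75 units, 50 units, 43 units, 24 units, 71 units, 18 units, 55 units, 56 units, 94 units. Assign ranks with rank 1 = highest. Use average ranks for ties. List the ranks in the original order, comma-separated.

2, 6, 7, 8, 3, 9, 5, 4, 1

Sorted (descending): 94, 75, 71, 56, 55, 50, 43, 24, 18
No ties — each value takes its position as its rank.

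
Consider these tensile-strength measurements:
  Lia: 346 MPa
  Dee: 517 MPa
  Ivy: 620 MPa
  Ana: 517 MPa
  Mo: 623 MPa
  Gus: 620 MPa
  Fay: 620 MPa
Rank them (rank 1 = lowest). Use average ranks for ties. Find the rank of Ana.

2.5

Sorted (ascending): 346, 517, 517, 620, 620, 620, 623
The 2 values of 517 occupy positions 2–3 → average rank (2+3)/2 = 2.5.
The 3 values of 620 occupy positions 4–6 → average rank 5.
Ana has value 517 MPa → rank 2.5.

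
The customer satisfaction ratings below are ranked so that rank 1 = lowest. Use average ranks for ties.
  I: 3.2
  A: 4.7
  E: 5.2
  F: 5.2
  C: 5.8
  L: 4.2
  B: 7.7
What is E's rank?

4.5

Sorted (ascending): 3.2, 4.2, 4.7, 5.2, 5.2, 5.8, 7.7
The 2 values of 5.2 occupy positions 4–5 → average rank (4+5)/2 = 4.5.
E has value 5.2 → rank 4.5.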